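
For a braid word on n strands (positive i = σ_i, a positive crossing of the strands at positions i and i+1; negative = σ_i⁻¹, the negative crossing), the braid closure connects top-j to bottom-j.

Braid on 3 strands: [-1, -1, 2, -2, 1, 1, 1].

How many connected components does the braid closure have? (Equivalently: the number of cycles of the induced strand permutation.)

Track the strand permutation on 3 strands, starting from identity.
  step 1: s1^-1 swaps positions 1,2 -> [2 1 3]
  step 2: s1^-1 swaps positions 1,2 -> [1 2 3]
  step 3: s2 swaps positions 2,3 -> [1 3 2]
  step 4: s2^-1 swaps positions 2,3 -> [1 2 3]
  step 5: s1 swaps positions 1,2 -> [2 1 3]
  step 6: s1 swaps positions 1,2 -> [1 2 3]
  step 7: s1 swaps positions 1,2 -> [2 1 3]
Final permutation (position -> original strand): [2 1 3]
Closure components = cycle count of this permutation = 2.

Answer: 2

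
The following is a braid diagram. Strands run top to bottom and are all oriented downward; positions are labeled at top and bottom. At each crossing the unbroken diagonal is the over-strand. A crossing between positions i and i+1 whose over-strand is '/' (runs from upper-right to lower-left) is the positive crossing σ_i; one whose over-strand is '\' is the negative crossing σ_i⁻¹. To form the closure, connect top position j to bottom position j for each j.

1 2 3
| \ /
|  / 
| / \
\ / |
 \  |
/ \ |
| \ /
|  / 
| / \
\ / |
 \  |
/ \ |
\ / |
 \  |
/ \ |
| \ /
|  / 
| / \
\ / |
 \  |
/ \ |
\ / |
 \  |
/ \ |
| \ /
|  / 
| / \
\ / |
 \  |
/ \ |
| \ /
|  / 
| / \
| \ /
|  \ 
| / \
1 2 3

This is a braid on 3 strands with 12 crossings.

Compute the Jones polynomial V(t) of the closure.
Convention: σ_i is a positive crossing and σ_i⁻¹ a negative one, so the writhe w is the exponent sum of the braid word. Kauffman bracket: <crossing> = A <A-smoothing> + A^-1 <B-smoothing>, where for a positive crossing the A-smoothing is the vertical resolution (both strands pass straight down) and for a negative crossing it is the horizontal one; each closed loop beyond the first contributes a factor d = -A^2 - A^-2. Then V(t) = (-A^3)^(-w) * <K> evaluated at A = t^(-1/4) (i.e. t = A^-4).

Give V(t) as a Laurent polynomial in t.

t^3 - 4*t^2 + 8*t - 11 + 15*t^-1 - 16*t^-2 + 15*t^-3 - 12*t^-4 + 8*t^-5 - 4*t^-6 + t^-7

Derivation:
Reading the diagram top to bottom ('/'-over between positions i,i+1 = s_i, '\'-over = s_i^-1): braid word = s2 s1^-1 s2 s1^-1 s1^-1 s2 s1^-1 s1^-1 s2 s1^-1 s2 s2^-1.
The presented braid s2 s1^-1 s2 s1^-1 s1^-1 s2 s1^-1 s1^-1 s2 s1^-1 s2 s2^-1 on 3 strands reduces by inverse Markov moves (closure unchanged at each step):
  Deconjugate: the word is γ·β·γ⁻¹ with γ = s2 (prefix) and γ⁻¹ = s2^-1 (suffix); strip both.
Reduced to β = s1^-1 s2 s1^-1 s1^-1 s2 s1^-1 s1^-1 s2 s1^-1 s2 on 3 strands, 10 crossings.
Compute on β:
Braid: s1^-1 s2 s1^-1 s1^-1 s2 s1^-1 s1^-1 s2 s1^-1 s2 on 3 strands, 10 crossings.
Writhe w = (#positive) - (#negative) = 4 - 6 = -2.
State-sum expansion of <K>. There are 2^10 = 1024 states.
Smooth each crossing (0=||, 1=⌣⌢); contribution A^(Σ sign_k(1-2s_k)) * d^(L-1).
Tabulate the states by total A-exponent and number of loops L (A-exp: L × count):
  A^10: L=7 ×1
  A^8: L=6 ×10
  A^6: L=5 ×45
  A^4: L=4 ×118, L=6 ×2
  A^2: L=3 ×193, L=5 ×17
  A^0: L=2 ×192, L=4 ×59, L=6 ×1
  A^-2: L=1 ×95, L=3 ×108, L=5 ×7
  A^-4: L=2 ×95, L=4 ×25
  A^-6: L=3 ×43, L=5 ×2
  A^-8: L=4 ×10
  A^-10: L=5 ×1
Each group contributes A^e * Σ count * d^(L-1):
Powers of d = -A^2 - A^-2: d^2 = A^4 + 2 + A^-4; d^3 = -A^6 - 3*A^2 - 3*A^-2 - A^-6; d^4 = A^8 + 4*A^4 + 6 + 4*A^-4 + A^-8; d^5 = -A^10 - 5*A^6 - 10*A^2 - 10*A^-2 - 5*A^-6 - A^-10; d^6 = A^12 + 6*A^8 + 15*A^4 + 20 + 15*A^-4 + 6*A^-8 + A^-12.
  A^10 * (d^6) = A^22 + 6*A^18 + 15*A^14 + 20*A^10 + 15*A^6 + 6*A^2 + A^-2
  A^8 * (10*d^5) = -10*A^18 - 50*A^14 - 100*A^10 - 100*A^6 - 50*A^2 - 10*A^-2
  A^6 * (45*d^4) = 45*A^14 + 180*A^10 + 270*A^6 + 180*A^2 + 45*A^-2
  A^4 * (118*d^3 + 2*d^5) = -2*A^14 - 128*A^10 - 374*A^6 - 374*A^2 - 128*A^-2 - 2*A^-6
  A^2 * (193*d^2 + 17*d^4) = 17*A^10 + 261*A^6 + 488*A^2 + 261*A^-2 + 17*A^-6
  A^0 * (192*d + 59*d^3 + d^5) = -A^10 - 64*A^6 - 379*A^2 - 379*A^-2 - 64*A^-6 - A^-10
  A^-2 * (95 + 108*d^2 + 7*d^4) = 7*A^6 + 136*A^2 + 353*A^-2 + 136*A^-6 + 7*A^-10
  A^-4 * (95*d + 25*d^3) = -25*A^2 - 170*A^-2 - 170*A^-6 - 25*A^-10
  A^-6 * (43*d^2 + 2*d^4) = 2*A^2 + 51*A^-2 + 98*A^-6 + 51*A^-10 + 2*A^-14
  A^-8 * (10*d^3) = -10*A^-2 - 30*A^-6 - 30*A^-10 - 10*A^-14
  A^-10 * (d^4) = A^-2 + 4*A^-6 + 6*A^-10 + 4*A^-14 + A^-18
Summing the groups: <K> = A^22 - 4*A^18 + 8*A^14 - 12*A^10 + 15*A^6 - 16*A^2 + 15*A^-2 - 11*A^-6 + 8*A^-10 - 4*A^-14 + A^-18
Normalise by the writhe: (-A^3)^(-w) = (-A^3)^(2) = A^6, so f(A) = A^6 * <K> = A^28 - 4*A^24 + 8*A^20 - 12*A^16 + 15*A^12 - 16*A^8 + 15*A^4 - 11 + 8*A^-4 - 4*A^-8 + A^-12.
Substitute A = t^(-1/4), i.e. A^e → t^(-e/4): V(t) = t^3 - 4*t^2 + 8*t - 11 + 15*t^-1 - 16*t^-2 + 15*t^-3 - 12*t^-4 + 8*t^-5 - 4*t^-6 + t^-7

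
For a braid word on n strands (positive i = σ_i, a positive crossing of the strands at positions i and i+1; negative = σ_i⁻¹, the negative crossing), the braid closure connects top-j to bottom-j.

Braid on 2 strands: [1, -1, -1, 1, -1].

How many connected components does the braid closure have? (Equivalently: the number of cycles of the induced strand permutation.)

Track the strand permutation on 2 strands, starting from identity.
  step 1: s1 swaps positions 1,2 -> [2 1]
  step 2: s1^-1 swaps positions 1,2 -> [1 2]
  step 3: s1^-1 swaps positions 1,2 -> [2 1]
  step 4: s1 swaps positions 1,2 -> [1 2]
  step 5: s1^-1 swaps positions 1,2 -> [2 1]
Final permutation (position -> original strand): [2 1]
Closure components = cycle count of this permutation = 1.

Answer: 1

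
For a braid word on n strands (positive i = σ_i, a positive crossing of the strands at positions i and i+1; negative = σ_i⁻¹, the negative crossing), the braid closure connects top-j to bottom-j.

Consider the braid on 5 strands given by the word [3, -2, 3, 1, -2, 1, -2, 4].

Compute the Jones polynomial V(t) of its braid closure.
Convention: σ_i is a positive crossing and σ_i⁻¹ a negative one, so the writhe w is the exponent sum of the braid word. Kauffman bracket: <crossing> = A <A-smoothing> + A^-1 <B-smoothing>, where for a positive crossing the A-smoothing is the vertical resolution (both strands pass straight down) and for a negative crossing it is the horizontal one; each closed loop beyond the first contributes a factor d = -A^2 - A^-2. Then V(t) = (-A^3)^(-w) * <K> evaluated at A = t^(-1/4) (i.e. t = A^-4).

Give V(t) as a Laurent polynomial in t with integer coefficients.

The presented braid s3 s2^-1 s3 s1 s2^-1 s1 s2^-1 s4 on 5 strands reduces by inverse Markov moves (closure unchanged at each step):
  Destabilize: the word has the form β·s4 where s4 occurs only as the final letter (β ∈ B_4); drop it and the last strand → 4 strands.
Reduced to β = s3 s2^-1 s3 s1 s2^-1 s1 s2^-1 on 4 strands, 7 crossings.
Compute on β:
Braid: s3 s2^-1 s3 s1 s2^-1 s1 s2^-1 on 4 strands, 7 crossings.
Writhe w = (#positive) - (#negative) = 4 - 3 = 1.
Computing the Kauffman bracket via state sum. There are 2^7 = 128 states.
For each crossing: s=0 is the vertical smoothing, s=1 horizontal. Crossing k contributes A^(sign_k * (1 - 2*s_k)); loop factor d = -A^2 - A^-2.
Tabulate the states by total A-exponent and number of loops L (A-exp: L × count):
  A^7: L=5 ×1
  A^5: L=4 ×7
  A^3: L=3 ×21
  A^1: L=2 ×32, L=4 ×3
  A^-1: L=1 ×21, L=3 ×14
  A^-3: L=2 ×19, L=4 ×2
  A^-5: L=3 ×7
  A^-7: L=4 ×1
Each group contributes A^e * Σ count * d^(L-1):
Powers of d = -A^2 - A^-2: d^2 = A^4 + 2 + A^-4; d^3 = -A^6 - 3*A^2 - 3*A^-2 - A^-6; d^4 = A^8 + 4*A^4 + 6 + 4*A^-4 + A^-8.
  A^7 * (d^4) = A^15 + 4*A^11 + 6*A^7 + 4*A^3 + A^-1
  A^5 * (7*d^3) = -7*A^11 - 21*A^7 - 21*A^3 - 7*A^-1
  A^3 * (21*d^2) = 21*A^7 + 42*A^3 + 21*A^-1
  A^1 * (32*d + 3*d^3) = -3*A^7 - 41*A^3 - 41*A^-1 - 3*A^-5
  A^-1 * (21 + 14*d^2) = 14*A^3 + 49*A^-1 + 14*A^-5
  A^-3 * (19*d + 2*d^3) = -2*A^3 - 25*A^-1 - 25*A^-5 - 2*A^-9
  A^-5 * (7*d^2) = 7*A^-1 + 14*A^-5 + 7*A^-9
  A^-7 * (d^3) = -A^-1 - 3*A^-5 - 3*A^-9 - A^-13
Summing the groups: <K> = A^15 - 3*A^11 + 3*A^7 - 4*A^3 + 4*A^-1 - 3*A^-5 + 2*A^-9 - A^-13
Normalise by the writhe: (-A^3)^(-w) = (-A^3)^(-1) = -A^-3, so f(A) = -A^-3 * <K> = -A^12 + 3*A^8 - 3*A^4 + 4 - 4*A^-4 + 3*A^-8 - 2*A^-12 + A^-16.
Substitute A = t^(-1/4), i.e. A^e → t^(-e/4): V(t) = t^4 - 2*t^3 + 3*t^2 - 4*t + 4 - 3*t^-1 + 3*t^-2 - t^-3

Answer: t^4 - 2*t^3 + 3*t^2 - 4*t + 4 - 3*t^-1 + 3*t^-2 - t^-3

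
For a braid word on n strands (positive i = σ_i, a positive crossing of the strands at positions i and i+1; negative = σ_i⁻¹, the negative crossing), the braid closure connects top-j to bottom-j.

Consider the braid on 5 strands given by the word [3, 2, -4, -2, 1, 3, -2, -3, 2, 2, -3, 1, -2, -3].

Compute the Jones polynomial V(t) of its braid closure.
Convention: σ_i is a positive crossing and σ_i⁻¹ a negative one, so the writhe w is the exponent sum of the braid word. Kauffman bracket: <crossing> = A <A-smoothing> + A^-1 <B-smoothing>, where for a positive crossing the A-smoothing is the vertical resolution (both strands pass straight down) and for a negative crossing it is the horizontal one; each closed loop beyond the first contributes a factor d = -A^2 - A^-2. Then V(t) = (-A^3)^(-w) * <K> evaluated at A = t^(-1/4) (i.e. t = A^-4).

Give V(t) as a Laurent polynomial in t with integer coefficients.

t^3 - t^2 + t - 1 + t^-1 - t^-2 + t^-3

Derivation:
The presented braid s3 s2 s4^-1 s2^-1 s1 s3 s2^-1 s3^-1 s2 s2 s3^-1 s1 s2^-1 s3^-1 on 5 strands reduces by inverse Markov moves (closure unchanged at each step):
  Deconjugate: the word is γ·β·γ⁻¹ with γ = s3 s2 (prefix) and γ⁻¹ = s2^-1 s3^-1 (suffix); strip both.
Reduced to β = s4^-1 s2^-1 s1 s3 s2^-1 s3^-1 s2 s2 s3^-1 s1 on 5 strands, 10 crossings.
Compute on β:
Braid: s4^-1 s2^-1 s1 s3 s2^-1 s3^-1 s2 s2 s3^-1 s1 on 5 strands, 10 crossings.
Writhe w = (#positive) - (#negative) = 5 - 5 = 0.
Enumerate smoothing states for the bracket polynomial. There are 2^10 = 1024 states.
Smooth each crossing (0=||, 1=⌣⌢); contribution A^(Σ sign_k(1-2s_k)) * d^(L-1).
Tabulate the states by total A-exponent and number of loops L (A-exp: L × count):
  A^10: L=4 ×1
  A^8: L=3 ×9, L=5 ×1
  A^6: L=2 ×27, L=4 ×18
  A^4: L=1 ×28, L=3 ×78, L=5 ×14
  A^2: L=2 ×116, L=4 ×88, L=6 ×6
  A^0: L=1 ×27, L=3 ×178, L=5 ×46, L=7 ×1
  A^-2: L=2 ×78, L=4 ×123, L=6 ×9
  A^-4: L=1 ×6, L=3 ×78, L=5 ×36
  A^-6: L=2 ×11, L=4 ×31, L=6 ×3
  A^-8: L=3 ×6, L=5 ×4
  A^-10: L=4 ×1
Each group contributes A^e * Σ count * d^(L-1):
Powers of d = -A^2 - A^-2: d^2 = A^4 + 2 + A^-4; d^3 = -A^6 - 3*A^2 - 3*A^-2 - A^-6; d^4 = A^8 + 4*A^4 + 6 + 4*A^-4 + A^-8; d^5 = -A^10 - 5*A^6 - 10*A^2 - 10*A^-2 - 5*A^-6 - A^-10; d^6 = A^12 + 6*A^8 + 15*A^4 + 20 + 15*A^-4 + 6*A^-8 + A^-12.
  A^10 * (d^3) = -A^16 - 3*A^12 - 3*A^8 - A^4
  A^8 * (9*d^2 + d^4) = A^16 + 13*A^12 + 24*A^8 + 13*A^4 + 1
  A^6 * (27*d + 18*d^3) = -18*A^12 - 81*A^8 - 81*A^4 - 18
  A^4 * (28 + 78*d^2 + 14*d^4) = 14*A^12 + 134*A^8 + 268*A^4 + 134 + 14*A^-4
  A^2 * (116*d + 88*d^3 + 6*d^5) = -6*A^12 - 118*A^8 - 440*A^4 - 440 - 118*A^-4 - 6*A^-8
  A^0 * (27 + 178*d^2 + 46*d^4 + d^6) = A^12 + 52*A^8 + 377*A^4 + 679 + 377*A^-4 + 52*A^-8 + A^-12
  A^-2 * (78*d + 123*d^3 + 9*d^5) = -9*A^8 - 168*A^4 - 537 - 537*A^-4 - 168*A^-8 - 9*A^-12
  A^-4 * (6 + 78*d^2 + 36*d^4) = 36*A^4 + 222 + 378*A^-4 + 222*A^-8 + 36*A^-12
  A^-6 * (11*d + 31*d^3 + 3*d^5) = -3*A^4 - 46 - 134*A^-4 - 134*A^-8 - 46*A^-12 - 3*A^-16
  A^-8 * (6*d^2 + 4*d^4) = 4 + 22*A^-4 + 36*A^-8 + 22*A^-12 + 4*A^-16
  A^-10 * (d^3) = -A^-4 - 3*A^-8 - 3*A^-12 - A^-16
Summing the groups: <K> = A^12 - A^8 + A^4 - 1 + A^-4 - A^-8 + A^-12
Normalise by the writhe: (-A^3)^(-w) = (-A^3)^(0) = 1, so f(A) = 1 * <K> = A^12 - A^8 + A^4 - 1 + A^-4 - A^-8 + A^-12.
Substitute A = t^(-1/4), i.e. A^e → t^(-e/4): V(t) = t^3 - t^2 + t - 1 + t^-1 - t^-2 + t^-3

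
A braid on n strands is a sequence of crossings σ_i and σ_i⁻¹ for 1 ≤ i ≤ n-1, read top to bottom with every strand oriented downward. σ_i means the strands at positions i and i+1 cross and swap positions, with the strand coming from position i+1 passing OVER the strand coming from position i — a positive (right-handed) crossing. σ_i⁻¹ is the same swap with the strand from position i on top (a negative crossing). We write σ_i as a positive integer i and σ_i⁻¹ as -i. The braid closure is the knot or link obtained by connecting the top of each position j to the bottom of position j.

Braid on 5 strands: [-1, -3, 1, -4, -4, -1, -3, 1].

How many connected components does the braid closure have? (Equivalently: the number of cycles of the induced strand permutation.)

Track the strand permutation on 5 strands, starting from identity.
  step 1: s1^-1 swaps positions 1,2 -> [2 1 3 4 5]
  step 2: s3^-1 swaps positions 3,4 -> [2 1 4 3 5]
  step 3: s1 swaps positions 1,2 -> [1 2 4 3 5]
  step 4: s4^-1 swaps positions 4,5 -> [1 2 4 5 3]
  step 5: s4^-1 swaps positions 4,5 -> [1 2 4 3 5]
  step 6: s1^-1 swaps positions 1,2 -> [2 1 4 3 5]
  step 7: s3^-1 swaps positions 3,4 -> [2 1 3 4 5]
  step 8: s1 swaps positions 1,2 -> [1 2 3 4 5]
Final permutation (position -> original strand): [1 2 3 4 5]
Closure components = cycle count of this permutation = 5.

Answer: 5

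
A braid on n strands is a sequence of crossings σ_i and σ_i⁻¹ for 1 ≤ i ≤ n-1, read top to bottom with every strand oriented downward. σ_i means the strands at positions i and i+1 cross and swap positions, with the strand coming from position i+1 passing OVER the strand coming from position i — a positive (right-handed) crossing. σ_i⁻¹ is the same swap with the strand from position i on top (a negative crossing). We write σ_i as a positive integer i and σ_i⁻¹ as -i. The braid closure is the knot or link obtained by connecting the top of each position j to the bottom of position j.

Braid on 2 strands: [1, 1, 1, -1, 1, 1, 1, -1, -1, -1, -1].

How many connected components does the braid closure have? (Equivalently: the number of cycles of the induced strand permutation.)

1

Derivation:
Track the strand permutation on 2 strands, starting from identity.
  step 1: s1 swaps positions 1,2 -> [2 1]
  step 2: s1 swaps positions 1,2 -> [1 2]
  step 3: s1 swaps positions 1,2 -> [2 1]
  step 4: s1^-1 swaps positions 1,2 -> [1 2]
  step 5: s1 swaps positions 1,2 -> [2 1]
  step 6: s1 swaps positions 1,2 -> [1 2]
  step 7: s1 swaps positions 1,2 -> [2 1]
  step 8: s1^-1 swaps positions 1,2 -> [1 2]
  step 9: s1^-1 swaps positions 1,2 -> [2 1]
  step 10: s1^-1 swaps positions 1,2 -> [1 2]
  step 11: s1^-1 swaps positions 1,2 -> [2 1]
Final permutation (position -> original strand): [2 1]
Closure components = cycle count of this permutation = 1.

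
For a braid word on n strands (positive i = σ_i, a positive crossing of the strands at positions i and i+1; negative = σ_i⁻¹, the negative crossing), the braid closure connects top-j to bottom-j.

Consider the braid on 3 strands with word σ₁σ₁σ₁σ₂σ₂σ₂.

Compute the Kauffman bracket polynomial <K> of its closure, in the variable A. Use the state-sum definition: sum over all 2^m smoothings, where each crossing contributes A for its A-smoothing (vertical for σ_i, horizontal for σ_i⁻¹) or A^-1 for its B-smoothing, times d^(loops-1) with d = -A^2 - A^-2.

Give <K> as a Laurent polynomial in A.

A^10 + 2*A^2 - 2*A^-2 + A^-6 - 2*A^-10 + A^-14

Derivation:
Braid: s1 s1 s1 s2 s2 s2 on 3 strands, 6 crossings.
Writhe w = (#positive) - (#negative) = 6 - 0 = 6.
Computing the Kauffman bracket via state sum. There are 2^6 = 64 states.
For each crossing: s=0 is the vertical smoothing, s=1 horizontal. Crossing k contributes A^(sign_k * (1 - 2*s_k)); loop factor d = -A^2 - A^-2.
Tabulate the states by total A-exponent and number of loops L (A-exp: L × count):
  A^6: L=3 ×1
  A^4: L=2 ×6
  A^2: L=1 ×9, L=3 ×6
  A^0: L=2 ×18, L=4 ×2
  A^-2: L=3 ×15
  A^-4: L=4 ×6
  A^-6: L=5 ×1
Each group contributes A^e * Σ count * d^(L-1):
Powers of d = -A^2 - A^-2: d^2 = A^4 + 2 + A^-4; d^3 = -A^6 - 3*A^2 - 3*A^-2 - A^-6; d^4 = A^8 + 4*A^4 + 6 + 4*A^-4 + A^-8.
  A^6 * (d^2) = A^10 + 2*A^6 + A^2
  A^4 * (6*d) = -6*A^6 - 6*A^2
  A^2 * (9 + 6*d^2) = 6*A^6 + 21*A^2 + 6*A^-2
  A^0 * (18*d + 2*d^3) = -2*A^6 - 24*A^2 - 24*A^-2 - 2*A^-6
  A^-2 * (15*d^2) = 15*A^2 + 30*A^-2 + 15*A^-6
  A^-4 * (6*d^3) = -6*A^2 - 18*A^-2 - 18*A^-6 - 6*A^-10
  A^-6 * (d^4) = A^2 + 4*A^-2 + 6*A^-6 + 4*A^-10 + A^-14
Summing the groups: <K> = A^10 + 2*A^2 - 2*A^-2 + A^-6 - 2*A^-10 + A^-14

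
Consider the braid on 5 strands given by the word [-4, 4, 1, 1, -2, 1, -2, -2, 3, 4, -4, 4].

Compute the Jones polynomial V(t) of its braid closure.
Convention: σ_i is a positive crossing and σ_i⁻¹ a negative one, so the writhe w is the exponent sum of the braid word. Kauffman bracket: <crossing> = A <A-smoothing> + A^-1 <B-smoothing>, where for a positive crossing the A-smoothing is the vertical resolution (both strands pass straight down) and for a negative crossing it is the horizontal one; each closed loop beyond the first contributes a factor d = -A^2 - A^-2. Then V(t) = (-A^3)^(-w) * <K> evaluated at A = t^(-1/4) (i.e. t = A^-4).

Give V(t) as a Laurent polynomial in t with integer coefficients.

-t^3 + 2*t^2 - 2*t + 3 - 2*t^-1 + 2*t^-2 - t^-3

Derivation:
The presented braid s4^-1 s4 s1 s1 s2^-1 s1 s2^-1 s2^-1 s3 s4 s4^-1 s4 on 5 strands reduces by inverse Markov moves (closure unchanged at each step):
  Deconjugate: the word is γ·β·γ⁻¹ with γ = s4^-1 s4 (prefix) and γ⁻¹ = s4^-1 s4 (suffix); strip both.
  Destabilize: the word has the form β·s4 where s4 occurs only as the final letter (β ∈ B_4); drop it and the last strand → 4 strands.
  Destabilize: the word has the form β·s3 where s3 occurs only as the final letter (β ∈ B_3); drop it and the last strand → 3 strands.
Reduced to β = s1 s1 s2^-1 s1 s2^-1 s2^-1 on 3 strands, 6 crossings.
Compute on β:
Braid: s1 s1 s2^-1 s1 s2^-1 s2^-1 on 3 strands, 6 crossings.
Writhe w = (#positive) - (#negative) = 3 - 3 = 0.
Computing the Kauffman bracket via state sum. There are 2^6 = 64 states.
Each crossing splits two ways (0=vertical, 1=horizontal). The state's weight is A^(#A-smoothings - #B-smoothings) * d^(loops - 1).
Tabulate the states by total A-exponent and number of loops L (A-exp: L × count):
  A^6: L=4 ×1
  A^4: L=3 ×6
  A^2: L=2 ×14, L=4 ×1
  A^0: L=1 ×13, L=3 ×7
  A^-2: L=2 ×14, L=4 ×1
  A^-4: L=3 ×6
  A^-6: L=4 ×1
Each group contributes A^e * Σ count * d^(L-1):
Powers of d = -A^2 - A^-2: d^2 = A^4 + 2 + A^-4; d^3 = -A^6 - 3*A^2 - 3*A^-2 - A^-6.
  A^6 * (d^3) = -A^12 - 3*A^8 - 3*A^4 - 1
  A^4 * (6*d^2) = 6*A^8 + 12*A^4 + 6
  A^2 * (14*d + d^3) = -A^8 - 17*A^4 - 17 - A^-4
  A^0 * (13 + 7*d^2) = 7*A^4 + 27 + 7*A^-4
  A^-2 * (14*d + d^3) = -A^4 - 17 - 17*A^-4 - A^-8
  A^-4 * (6*d^2) = 6 + 12*A^-4 + 6*A^-8
  A^-6 * (d^3) = -1 - 3*A^-4 - 3*A^-8 - A^-12
Summing the groups: <K> = -A^12 + 2*A^8 - 2*A^4 + 3 - 2*A^-4 + 2*A^-8 - A^-12
Normalise by the writhe: (-A^3)^(-w) = (-A^3)^(0) = 1, so f(A) = 1 * <K> = -A^12 + 2*A^8 - 2*A^4 + 3 - 2*A^-4 + 2*A^-8 - A^-12.
Substitute A = t^(-1/4), i.e. A^e → t^(-e/4): V(t) = -t^3 + 2*t^2 - 2*t + 3 - 2*t^-1 + 2*t^-2 - t^-3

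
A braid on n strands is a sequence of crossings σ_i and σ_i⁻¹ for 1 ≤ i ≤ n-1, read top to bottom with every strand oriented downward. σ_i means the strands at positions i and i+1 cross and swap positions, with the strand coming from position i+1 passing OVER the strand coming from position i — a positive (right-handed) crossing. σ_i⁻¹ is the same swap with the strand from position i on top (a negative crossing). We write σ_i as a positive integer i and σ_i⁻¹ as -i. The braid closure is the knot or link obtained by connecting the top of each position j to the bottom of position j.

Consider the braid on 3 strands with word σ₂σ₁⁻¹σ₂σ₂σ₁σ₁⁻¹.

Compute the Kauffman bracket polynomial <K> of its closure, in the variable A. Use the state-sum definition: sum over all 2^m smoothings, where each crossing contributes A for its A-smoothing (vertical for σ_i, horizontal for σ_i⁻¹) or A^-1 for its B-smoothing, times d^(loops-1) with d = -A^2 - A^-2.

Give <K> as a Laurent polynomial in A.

A^2 + A^-6 - A^-10

Derivation:
First cancel adjacent σ_i σ_i⁻¹ pairs (Reidemeister II — same braid, same closure): s2 s1^-1 s2 s2 s1 s1^-1 → s2 s1^-1 s2 s2.
Braid: s2 s1^-1 s2 s2 on 3 strands, 4 crossings.
Writhe w = (#positive) - (#negative) = 3 - 1 = 2.
Computing the Kauffman bracket via state sum. There are 2^4 = 16 states.
Smooth each crossing (0=||, 1=⌣⌢); contribution A^(Σ sign_k(1-2s_k)) * d^(L-1).
  state 0000: A-exp=+2, loops=3, term = A^2 * d^2
  state 0001: A-exp=+0, loops=2, term = A^0 * d^1
  state 0010: A-exp=+0, loops=2, term = A^0 * d^1
  state 0011: A-exp=-2, loops=3, term = A^-2 * d^2
  state 0100: A-exp=+4, loops=2, term = A^4 * d^1
  state 0101: A-exp=+2, loops=1, term = A^2 * d^0
  state 0110: A-exp=+2, loops=1, term = A^2 * d^0
  state 0111: A-exp=+0, loops=2, term = A^0 * d^1
  state 1000: A-exp=+0, loops=2, term = A^0 * d^1
  state 1001: A-exp=-2, loops=3, term = A^-2 * d^2
  state 1010: A-exp=-2, loops=3, term = A^-2 * d^2
  state 1011: A-exp=-4, loops=4, term = A^-4 * d^3
  state 1100: A-exp=+2, loops=1, term = A^2 * d^0
  state 1101: A-exp=+0, loops=2, term = A^0 * d^1
  state 1110: A-exp=+0, loops=2, term = A^0 * d^1
  state 1111: A-exp=-2, loops=3, term = A^-2 * d^2
Collect the terms by A-exponent (count of states per loop number):
Powers of d = -A^2 - A^-2: d^2 = A^4 + 2 + A^-4; d^3 = -A^6 - 3*A^2 - 3*A^-2 - A^-6.
  A^4 * (d) = -A^6 - A^2
  A^2 * (3 + d^2) = A^6 + 5*A^2 + A^-2
  A^0 * (6*d) = -6*A^2 - 6*A^-2
  A^-2 * (4*d^2) = 4*A^2 + 8*A^-2 + 4*A^-6
  A^-4 * (d^3) = -A^2 - 3*A^-2 - 3*A^-6 - A^-10
Summing the groups: <K> = A^2 + A^-6 - A^-10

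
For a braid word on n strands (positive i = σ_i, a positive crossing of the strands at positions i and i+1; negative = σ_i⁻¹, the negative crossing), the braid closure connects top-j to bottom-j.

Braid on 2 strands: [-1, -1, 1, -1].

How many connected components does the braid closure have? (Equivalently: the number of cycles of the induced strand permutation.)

Track the strand permutation on 2 strands, starting from identity.
  step 1: s1^-1 swaps positions 1,2 -> [2 1]
  step 2: s1^-1 swaps positions 1,2 -> [1 2]
  step 3: s1 swaps positions 1,2 -> [2 1]
  step 4: s1^-1 swaps positions 1,2 -> [1 2]
Final permutation (position -> original strand): [1 2]
Closure components = cycle count of this permutation = 2.

Answer: 2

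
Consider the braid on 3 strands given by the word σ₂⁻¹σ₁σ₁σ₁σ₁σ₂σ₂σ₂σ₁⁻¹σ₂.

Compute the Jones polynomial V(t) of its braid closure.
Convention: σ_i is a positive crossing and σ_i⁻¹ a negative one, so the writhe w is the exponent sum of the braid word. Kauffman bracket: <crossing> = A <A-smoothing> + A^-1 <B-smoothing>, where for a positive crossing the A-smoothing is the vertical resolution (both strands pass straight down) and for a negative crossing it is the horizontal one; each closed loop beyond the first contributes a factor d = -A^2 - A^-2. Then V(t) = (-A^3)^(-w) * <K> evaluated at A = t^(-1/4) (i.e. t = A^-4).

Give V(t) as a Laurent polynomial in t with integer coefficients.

t^8 - 2*t^7 + t^6 - 2*t^5 + 2*t^4 + t^2

Derivation:
The presented braid s2^-1 s1 s1 s1 s1 s2 s2 s2 s1^-1 s2 on 3 strands reduces by inverse Markov moves (closure unchanged at each step):
  Deconjugate: the word is γ·β·γ⁻¹ with γ = s2^-1 s1 (prefix) and γ⁻¹ = s1^-1 s2 (suffix); strip both.
Reduced to β = s1 s1 s1 s2 s2 s2 on 3 strands, 6 crossings.
Compute on β:
Braid: s1 s1 s1 s2 s2 s2 on 3 strands, 6 crossings.
Writhe w = (#positive) - (#negative) = 6 - 0 = 6.
State-sum expansion of <K>. There are 2^6 = 64 states.
Each crossing splits two ways (0=vertical, 1=horizontal). The state's weight is A^(#A-smoothings - #B-smoothings) * d^(loops - 1).
Tabulate the states by total A-exponent and number of loops L (A-exp: L × count):
  A^6: L=3 ×1
  A^4: L=2 ×6
  A^2: L=1 ×9, L=3 ×6
  A^0: L=2 ×18, L=4 ×2
  A^-2: L=3 ×15
  A^-4: L=4 ×6
  A^-6: L=5 ×1
Each group contributes A^e * Σ count * d^(L-1):
Powers of d = -A^2 - A^-2: d^2 = A^4 + 2 + A^-4; d^3 = -A^6 - 3*A^2 - 3*A^-2 - A^-6; d^4 = A^8 + 4*A^4 + 6 + 4*A^-4 + A^-8.
  A^6 * (d^2) = A^10 + 2*A^6 + A^2
  A^4 * (6*d) = -6*A^6 - 6*A^2
  A^2 * (9 + 6*d^2) = 6*A^6 + 21*A^2 + 6*A^-2
  A^0 * (18*d + 2*d^3) = -2*A^6 - 24*A^2 - 24*A^-2 - 2*A^-6
  A^-2 * (15*d^2) = 15*A^2 + 30*A^-2 + 15*A^-6
  A^-4 * (6*d^3) = -6*A^2 - 18*A^-2 - 18*A^-6 - 6*A^-10
  A^-6 * (d^4) = A^2 + 4*A^-2 + 6*A^-6 + 4*A^-10 + A^-14
Summing the groups: <K> = A^10 + 2*A^2 - 2*A^-2 + A^-6 - 2*A^-10 + A^-14
Normalise by the writhe: (-A^3)^(-w) = (-A^3)^(-6) = A^-18, so f(A) = A^-18 * <K> = A^-8 + 2*A^-16 - 2*A^-20 + A^-24 - 2*A^-28 + A^-32.
Substitute A = t^(-1/4), i.e. A^e → t^(-e/4): V(t) = t^8 - 2*t^7 + t^6 - 2*t^5 + 2*t^4 + t^2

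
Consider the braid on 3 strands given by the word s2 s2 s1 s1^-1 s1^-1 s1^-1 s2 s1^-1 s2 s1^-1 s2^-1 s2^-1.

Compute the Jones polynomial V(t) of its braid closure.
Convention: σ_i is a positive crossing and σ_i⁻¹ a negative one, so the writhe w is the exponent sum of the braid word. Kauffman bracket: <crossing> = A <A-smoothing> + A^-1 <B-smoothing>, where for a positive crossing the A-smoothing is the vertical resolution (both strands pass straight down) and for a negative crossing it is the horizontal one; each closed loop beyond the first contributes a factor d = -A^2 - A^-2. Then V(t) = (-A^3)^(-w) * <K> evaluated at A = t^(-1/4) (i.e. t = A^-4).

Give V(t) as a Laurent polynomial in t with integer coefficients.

The presented braid s2 s2 s1 s1^-1 s1^-1 s1^-1 s2 s1^-1 s2 s1^-1 s2^-1 s2^-1 on 3 strands reduces by inverse Markov moves (closure unchanged at each step):
  Deconjugate: the word is γ·β·γ⁻¹ with γ = s2 (prefix) and γ⁻¹ = s2^-1 (suffix); strip both.
  Deconjugate: the word is γ·β·γ⁻¹ with γ = s2 (prefix) and γ⁻¹ = s2^-1 (suffix); strip both.
  Deconjugate: the word is γ·β·γ⁻¹ with γ = s1 (prefix) and γ⁻¹ = s1^-1 (suffix); strip both.
Reduced to β = s1^-1 s1^-1 s1^-1 s2 s1^-1 s2 on 3 strands, 6 crossings.
Compute on β:
Braid: s1^-1 s1^-1 s1^-1 s2 s1^-1 s2 on 3 strands, 6 crossings.
Writhe w = (#positive) - (#negative) = 2 - 4 = -2.
Enumerate smoothing states for the bracket polynomial. There are 2^6 = 64 states.
Smooth each crossing (0=||, 1=⌣⌢); contribution A^(Σ sign_k(1-2s_k)) * d^(L-1).
Tabulate the states by total A-exponent and number of loops L (A-exp: L × count):
  A^6: L=5 ×1
  A^4: L=4 ×6
  A^2: L=3 ×15
  A^0: L=2 ×19, L=4 ×1
  A^-2: L=1 ×11, L=3 ×4
  A^-4: L=2 ×6
  A^-6: L=3 ×1
Each group contributes A^e * Σ count * d^(L-1):
Powers of d = -A^2 - A^-2: d^2 = A^4 + 2 + A^-4; d^3 = -A^6 - 3*A^2 - 3*A^-2 - A^-6; d^4 = A^8 + 4*A^4 + 6 + 4*A^-4 + A^-8.
  A^6 * (d^4) = A^14 + 4*A^10 + 6*A^6 + 4*A^2 + A^-2
  A^4 * (6*d^3) = -6*A^10 - 18*A^6 - 18*A^2 - 6*A^-2
  A^2 * (15*d^2) = 15*A^6 + 30*A^2 + 15*A^-2
  A^0 * (19*d + d^3) = -A^6 - 22*A^2 - 22*A^-2 - A^-6
  A^-2 * (11 + 4*d^2) = 4*A^2 + 19*A^-2 + 4*A^-6
  A^-4 * (6*d) = -6*A^-2 - 6*A^-6
  A^-6 * (d^2) = A^-2 + 2*A^-6 + A^-10
Summing the groups: <K> = A^14 - 2*A^10 + 2*A^6 - 2*A^2 + 2*A^-2 - A^-6 + A^-10
Normalise by the writhe: (-A^3)^(-w) = (-A^3)^(2) = A^6, so f(A) = A^6 * <K> = A^20 - 2*A^16 + 2*A^12 - 2*A^8 + 2*A^4 - 1 + A^-4.
Substitute A = t^(-1/4), i.e. A^e → t^(-e/4): V(t) = t - 1 + 2*t^-1 - 2*t^-2 + 2*t^-3 - 2*t^-4 + t^-5

Answer: t - 1 + 2*t^-1 - 2*t^-2 + 2*t^-3 - 2*t^-4 + t^-5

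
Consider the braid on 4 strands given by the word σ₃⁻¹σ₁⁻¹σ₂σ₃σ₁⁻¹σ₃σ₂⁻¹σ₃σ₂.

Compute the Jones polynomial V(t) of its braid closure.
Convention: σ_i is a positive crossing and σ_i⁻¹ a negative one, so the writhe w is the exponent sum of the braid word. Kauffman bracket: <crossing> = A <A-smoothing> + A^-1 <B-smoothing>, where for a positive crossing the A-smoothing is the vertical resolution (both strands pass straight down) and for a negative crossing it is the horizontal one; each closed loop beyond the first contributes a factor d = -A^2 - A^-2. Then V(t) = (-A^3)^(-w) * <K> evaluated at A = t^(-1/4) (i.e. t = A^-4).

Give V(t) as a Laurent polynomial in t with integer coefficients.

Braid: s3^-1 s1^-1 s2 s3 s1^-1 s3 s2^-1 s3 s2 on 4 strands, 9 crossings.
Writhe w = (#positive) - (#negative) = 5 - 4 = 1.
Enumerate smoothing states for the bracket polynomial. There are 2^9 = 512 states.
Each crossing splits two ways (0=vertical, 1=horizontal). The state's weight is A^(#A-smoothings - #B-smoothings) * d^(loops - 1).
Tabulate the states by total A-exponent and number of loops L (A-exp: L × count):
  A^9: L=2 ×1
  A^7: L=1 ×3, L=3 ×6
  A^5: L=2 ×26, L=4 ×10
  A^3: L=1 ×21, L=3 ×58, L=5 ×5
  A^1: L=2 ×86, L=4 ×39, L=6 ×1
  A^-1: L=1 ×35, L=3 ×80, L=5 ×11
  A^-3: L=2 ×53, L=4 ×30, L=6 ×1
  A^-5: L=3 ×32, L=5 ×4
  A^-7: L=4 ×9
  A^-9: L=5 ×1
Each group contributes A^e * Σ count * d^(L-1):
Powers of d = -A^2 - A^-2: d^2 = A^4 + 2 + A^-4; d^3 = -A^6 - 3*A^2 - 3*A^-2 - A^-6; d^4 = A^8 + 4*A^4 + 6 + 4*A^-4 + A^-8; d^5 = -A^10 - 5*A^6 - 10*A^2 - 10*A^-2 - 5*A^-6 - A^-10.
  A^9 * (d) = -A^11 - A^7
  A^7 * (3 + 6*d^2) = 6*A^11 + 15*A^7 + 6*A^3
  A^5 * (26*d + 10*d^3) = -10*A^11 - 56*A^7 - 56*A^3 - 10*A^-1
  A^3 * (21 + 58*d^2 + 5*d^4) = 5*A^11 + 78*A^7 + 167*A^3 + 78*A^-1 + 5*A^-5
  A^1 * (86*d + 39*d^3 + d^5) = -A^11 - 44*A^7 - 213*A^3 - 213*A^-1 - 44*A^-5 - A^-9
  A^-1 * (35 + 80*d^2 + 11*d^4) = 11*A^7 + 124*A^3 + 261*A^-1 + 124*A^-5 + 11*A^-9
  A^-3 * (53*d + 30*d^3 + d^5) = -A^7 - 35*A^3 - 153*A^-1 - 153*A^-5 - 35*A^-9 - A^-13
  A^-5 * (32*d^2 + 4*d^4) = 4*A^3 + 48*A^-1 + 88*A^-5 + 48*A^-9 + 4*A^-13
  A^-7 * (9*d^3) = -9*A^-1 - 27*A^-5 - 27*A^-9 - 9*A^-13
  A^-9 * (d^4) = A^-1 + 4*A^-5 + 6*A^-9 + 4*A^-13 + A^-17
Summing the groups: <K> = -A^11 + 2*A^7 - 3*A^3 + 3*A^-1 - 3*A^-5 + 2*A^-9 - 2*A^-13 + A^-17
Normalise by the writhe: (-A^3)^(-w) = (-A^3)^(-1) = -A^-3, so f(A) = -A^-3 * <K> = A^8 - 2*A^4 + 3 - 3*A^-4 + 3*A^-8 - 2*A^-12 + 2*A^-16 - A^-20.
Substitute A = t^(-1/4), i.e. A^e → t^(-e/4): V(t) = -t^5 + 2*t^4 - 2*t^3 + 3*t^2 - 3*t + 3 - 2*t^-1 + t^-2

Answer: -t^5 + 2*t^4 - 2*t^3 + 3*t^2 - 3*t + 3 - 2*t^-1 + t^-2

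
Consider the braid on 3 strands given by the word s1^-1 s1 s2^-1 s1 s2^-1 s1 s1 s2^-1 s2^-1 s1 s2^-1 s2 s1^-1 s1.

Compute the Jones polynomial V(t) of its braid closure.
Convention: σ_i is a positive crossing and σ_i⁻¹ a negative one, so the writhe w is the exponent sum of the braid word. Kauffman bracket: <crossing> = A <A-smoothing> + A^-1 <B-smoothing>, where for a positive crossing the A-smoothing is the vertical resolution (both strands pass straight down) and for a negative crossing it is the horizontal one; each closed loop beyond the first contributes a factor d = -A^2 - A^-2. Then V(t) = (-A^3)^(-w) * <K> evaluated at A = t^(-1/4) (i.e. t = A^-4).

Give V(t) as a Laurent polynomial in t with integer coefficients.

t^4 - 3*t^3 + 5*t^2 - 6*t + 7 - 6*t^-1 + 5*t^-2 - 3*t^-3 + t^-4

Derivation:
The presented braid s1^-1 s1 s2^-1 s1 s2^-1 s1 s1 s2^-1 s2^-1 s1 s2^-1 s2 s1^-1 s1 on 3 strands reduces by inverse Markov moves (closure unchanged at each step):
  Deconjugate: the word is γ·β·γ⁻¹ with γ = s1^-1 (prefix) and γ⁻¹ = s1 (suffix); strip both.
  Deconjugate: the word is γ·β·γ⁻¹ with γ = s1 s2^-1 (prefix) and γ⁻¹ = s2 s1^-1 (suffix); strip both.
Reduced to β = s1 s2^-1 s1 s1 s2^-1 s2^-1 s1 s2^-1 on 3 strands, 8 crossings.
Compute on β:
Braid: s1 s2^-1 s1 s1 s2^-1 s2^-1 s1 s2^-1 on 3 strands, 8 crossings.
Writhe w = (#positive) - (#negative) = 4 - 4 = 0.
State-sum expansion of <K>. There are 2^8 = 256 states.
Each crossing splits two ways (0=vertical, 1=horizontal). The state's weight is A^(#A-smoothings - #B-smoothings) * d^(loops - 1).
Tabulate the states by total A-exponent and number of loops L (A-exp: L × count):
  A^8: L=5 ×1
  A^6: L=4 ×8
  A^4: L=3 ×27, L=5 ×1
  A^2: L=2 ×47, L=4 ×9
  A^0: L=1 ×37, L=3 ×32, L=5 ×1
  A^-2: L=2 ×47, L=4 ×9
  A^-4: L=3 ×27, L=5 ×1
  A^-6: L=4 ×8
  A^-8: L=5 ×1
Each group contributes A^e * Σ count * d^(L-1):
Powers of d = -A^2 - A^-2: d^2 = A^4 + 2 + A^-4; d^3 = -A^6 - 3*A^2 - 3*A^-2 - A^-6; d^4 = A^8 + 4*A^4 + 6 + 4*A^-4 + A^-8.
  A^8 * (d^4) = A^16 + 4*A^12 + 6*A^8 + 4*A^4 + 1
  A^6 * (8*d^3) = -8*A^12 - 24*A^8 - 24*A^4 - 8
  A^4 * (27*d^2 + d^4) = A^12 + 31*A^8 + 60*A^4 + 31 + A^-4
  A^2 * (47*d + 9*d^3) = -9*A^8 - 74*A^4 - 74 - 9*A^-4
  A^0 * (37 + 32*d^2 + d^4) = A^8 + 36*A^4 + 107 + 36*A^-4 + A^-8
  A^-2 * (47*d + 9*d^3) = -9*A^4 - 74 - 74*A^-4 - 9*A^-8
  A^-4 * (27*d^2 + d^4) = A^4 + 31 + 60*A^-4 + 31*A^-8 + A^-12
  A^-6 * (8*d^3) = -8 - 24*A^-4 - 24*A^-8 - 8*A^-12
  A^-8 * (d^4) = 1 + 4*A^-4 + 6*A^-8 + 4*A^-12 + A^-16
Summing the groups: <K> = A^16 - 3*A^12 + 5*A^8 - 6*A^4 + 7 - 6*A^-4 + 5*A^-8 - 3*A^-12 + A^-16
Normalise by the writhe: (-A^3)^(-w) = (-A^3)^(0) = 1, so f(A) = 1 * <K> = A^16 - 3*A^12 + 5*A^8 - 6*A^4 + 7 - 6*A^-4 + 5*A^-8 - 3*A^-12 + A^-16.
Substitute A = t^(-1/4), i.e. A^e → t^(-e/4): V(t) = t^4 - 3*t^3 + 5*t^2 - 6*t + 7 - 6*t^-1 + 5*t^-2 - 3*t^-3 + t^-4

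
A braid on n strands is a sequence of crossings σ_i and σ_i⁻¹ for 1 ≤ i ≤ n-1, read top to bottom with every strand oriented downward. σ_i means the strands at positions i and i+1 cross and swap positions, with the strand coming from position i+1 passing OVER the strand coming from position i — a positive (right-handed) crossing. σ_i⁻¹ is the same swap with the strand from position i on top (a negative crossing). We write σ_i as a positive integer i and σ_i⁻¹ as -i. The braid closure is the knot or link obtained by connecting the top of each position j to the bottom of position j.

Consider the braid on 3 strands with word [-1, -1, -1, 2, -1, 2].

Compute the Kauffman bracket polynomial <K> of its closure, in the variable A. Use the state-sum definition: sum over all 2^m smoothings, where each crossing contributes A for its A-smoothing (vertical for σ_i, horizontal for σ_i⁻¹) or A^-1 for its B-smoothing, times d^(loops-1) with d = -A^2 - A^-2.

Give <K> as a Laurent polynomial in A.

A^14 - 2*A^10 + 2*A^6 - 2*A^2 + 2*A^-2 - A^-6 + A^-10

Derivation:
Braid: s1^-1 s1^-1 s1^-1 s2 s1^-1 s2 on 3 strands, 6 crossings.
Writhe w = (#positive) - (#negative) = 2 - 4 = -2.
State-sum expansion of <K>. There are 2^6 = 64 states.
For each crossing: s=0 is the vertical smoothing, s=1 horizontal. Crossing k contributes A^(sign_k * (1 - 2*s_k)); loop factor d = -A^2 - A^-2.
Tabulate the states by total A-exponent and number of loops L (A-exp: L × count):
  A^6: L=5 ×1
  A^4: L=4 ×6
  A^2: L=3 ×15
  A^0: L=2 ×19, L=4 ×1
  A^-2: L=1 ×11, L=3 ×4
  A^-4: L=2 ×6
  A^-6: L=3 ×1
Each group contributes A^e * Σ count * d^(L-1):
Powers of d = -A^2 - A^-2: d^2 = A^4 + 2 + A^-4; d^3 = -A^6 - 3*A^2 - 3*A^-2 - A^-6; d^4 = A^8 + 4*A^4 + 6 + 4*A^-4 + A^-8.
  A^6 * (d^4) = A^14 + 4*A^10 + 6*A^6 + 4*A^2 + A^-2
  A^4 * (6*d^3) = -6*A^10 - 18*A^6 - 18*A^2 - 6*A^-2
  A^2 * (15*d^2) = 15*A^6 + 30*A^2 + 15*A^-2
  A^0 * (19*d + d^3) = -A^6 - 22*A^2 - 22*A^-2 - A^-6
  A^-2 * (11 + 4*d^2) = 4*A^2 + 19*A^-2 + 4*A^-6
  A^-4 * (6*d) = -6*A^-2 - 6*A^-6
  A^-6 * (d^2) = A^-2 + 2*A^-6 + A^-10
Summing the groups: <K> = A^14 - 2*A^10 + 2*A^6 - 2*A^2 + 2*A^-2 - A^-6 + A^-10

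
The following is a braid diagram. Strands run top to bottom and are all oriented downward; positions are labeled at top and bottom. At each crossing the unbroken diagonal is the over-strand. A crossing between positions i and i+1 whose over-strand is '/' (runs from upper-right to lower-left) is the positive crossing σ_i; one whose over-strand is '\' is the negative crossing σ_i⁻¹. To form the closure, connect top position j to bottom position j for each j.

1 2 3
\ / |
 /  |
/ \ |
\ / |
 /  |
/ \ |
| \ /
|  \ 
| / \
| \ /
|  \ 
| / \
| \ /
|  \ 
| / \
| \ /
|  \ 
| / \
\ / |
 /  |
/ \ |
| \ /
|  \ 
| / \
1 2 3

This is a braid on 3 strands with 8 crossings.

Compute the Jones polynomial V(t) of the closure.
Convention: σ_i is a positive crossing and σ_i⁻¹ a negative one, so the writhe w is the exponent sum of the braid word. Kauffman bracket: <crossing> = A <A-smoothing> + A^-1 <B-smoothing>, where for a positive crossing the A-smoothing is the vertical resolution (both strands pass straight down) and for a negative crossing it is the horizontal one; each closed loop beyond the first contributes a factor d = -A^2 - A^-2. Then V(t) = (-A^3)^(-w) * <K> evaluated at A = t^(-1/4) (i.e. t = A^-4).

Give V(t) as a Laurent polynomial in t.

Reading the diagram top to bottom ('/'-over between positions i,i+1 = s_i, '\'-over = s_i^-1): braid word = s1 s1 s2^-1 s2^-1 s2^-1 s2^-1 s1 s2^-1.
Braid: s1 s1 s2^-1 s2^-1 s2^-1 s2^-1 s1 s2^-1 on 3 strands, 8 crossings.
Writhe w = (#positive) - (#negative) = 3 - 5 = -2.
Computing the Kauffman bracket via state sum. There are 2^8 = 256 states.
Smooth each crossing (0=||, 1=⌣⌢); contribution A^(Σ sign_k(1-2s_k)) * d^(L-1).
Tabulate the states by total A-exponent and number of loops L (A-exp: L × count):
  A^8: L=6 ×1
  A^6: L=5 ×8
  A^4: L=4 ×27, L=6 ×1
  A^2: L=3 ×48, L=5 ×8
  A^0: L=2 ×47, L=4 ×22, L=6 ×1
  A^-2: L=1 ×23, L=3 ×29, L=5 ×4
  A^-4: L=2 ×22, L=4 ×6
  A^-6: L=3 ×8
  A^-8: L=4 ×1
Each group contributes A^e * Σ count * d^(L-1):
Powers of d = -A^2 - A^-2: d^2 = A^4 + 2 + A^-4; d^3 = -A^6 - 3*A^2 - 3*A^-2 - A^-6; d^4 = A^8 + 4*A^4 + 6 + 4*A^-4 + A^-8; d^5 = -A^10 - 5*A^6 - 10*A^2 - 10*A^-2 - 5*A^-6 - A^-10.
  A^8 * (d^5) = -A^18 - 5*A^14 - 10*A^10 - 10*A^6 - 5*A^2 - A^-2
  A^6 * (8*d^4) = 8*A^14 + 32*A^10 + 48*A^6 + 32*A^2 + 8*A^-2
  A^4 * (27*d^3 + d^5) = -A^14 - 32*A^10 - 91*A^6 - 91*A^2 - 32*A^-2 - A^-6
  A^2 * (48*d^2 + 8*d^4) = 8*A^10 + 80*A^6 + 144*A^2 + 80*A^-2 + 8*A^-6
  A^0 * (47*d + 22*d^3 + d^5) = -A^10 - 27*A^6 - 123*A^2 - 123*A^-2 - 27*A^-6 - A^-10
  A^-2 * (23 + 29*d^2 + 4*d^4) = 4*A^6 + 45*A^2 + 105*A^-2 + 45*A^-6 + 4*A^-10
  A^-4 * (22*d + 6*d^3) = -6*A^2 - 40*A^-2 - 40*A^-6 - 6*A^-10
  A^-6 * (8*d^2) = 8*A^-2 + 16*A^-6 + 8*A^-10
  A^-8 * (d^3) = -A^-2 - 3*A^-6 - 3*A^-10 - A^-14
Summing the groups: <K> = -A^18 + 2*A^14 - 3*A^10 + 4*A^6 - 4*A^2 + 4*A^-2 - 2*A^-6 + 2*A^-10 - A^-14
Normalise by the writhe: (-A^3)^(-w) = (-A^3)^(2) = A^6, so f(A) = A^6 * <K> = -A^24 + 2*A^20 - 3*A^16 + 4*A^12 - 4*A^8 + 4*A^4 - 2 + 2*A^-4 - A^-8.
Substitute A = t^(-1/4), i.e. A^e → t^(-e/4): V(t) = -t^2 + 2*t - 2 + 4*t^-1 - 4*t^-2 + 4*t^-3 - 3*t^-4 + 2*t^-5 - t^-6

Answer: -t^2 + 2*t - 2 + 4*t^-1 - 4*t^-2 + 4*t^-3 - 3*t^-4 + 2*t^-5 - t^-6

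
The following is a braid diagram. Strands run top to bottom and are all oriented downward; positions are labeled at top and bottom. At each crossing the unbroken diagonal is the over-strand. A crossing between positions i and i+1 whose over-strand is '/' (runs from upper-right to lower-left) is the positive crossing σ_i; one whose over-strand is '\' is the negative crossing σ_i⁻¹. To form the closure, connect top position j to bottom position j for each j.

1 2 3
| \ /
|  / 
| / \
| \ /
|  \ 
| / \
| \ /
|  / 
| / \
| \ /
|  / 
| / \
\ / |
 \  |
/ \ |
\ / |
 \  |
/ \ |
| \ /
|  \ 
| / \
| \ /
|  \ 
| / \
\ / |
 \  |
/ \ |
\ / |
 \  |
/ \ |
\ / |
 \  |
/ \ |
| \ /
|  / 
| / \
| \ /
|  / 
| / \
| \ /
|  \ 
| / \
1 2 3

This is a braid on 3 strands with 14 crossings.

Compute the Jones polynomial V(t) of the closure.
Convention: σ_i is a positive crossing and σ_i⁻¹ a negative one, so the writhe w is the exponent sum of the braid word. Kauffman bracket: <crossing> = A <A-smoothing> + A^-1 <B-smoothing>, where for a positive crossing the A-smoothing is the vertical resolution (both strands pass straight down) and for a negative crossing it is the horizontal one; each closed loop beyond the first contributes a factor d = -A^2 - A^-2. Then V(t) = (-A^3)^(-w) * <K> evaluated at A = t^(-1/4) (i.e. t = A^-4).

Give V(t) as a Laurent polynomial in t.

-1 + 3*t^-1 - 4*t^-2 + 6*t^-3 - 5*t^-4 + 5*t^-5 - 4*t^-6 + 2*t^-7 - t^-8

Derivation:
Reading the diagram top to bottom ('/'-over between positions i,i+1 = s_i, '\'-over = s_i^-1): braid word = s2 s2^-1 s2 s2 s1^-1 s1^-1 s2^-1 s2^-1 s1^-1 s1^-1 s1^-1 s2 s2 s2^-1.
The presented braid s2 s2^-1 s2 s2 s1^-1 s1^-1 s2^-1 s2^-1 s1^-1 s1^-1 s1^-1 s2 s2 s2^-1 on 3 strands reduces by inverse Markov moves (closure unchanged at each step):
  Deconjugate: the word is γ·β·γ⁻¹ with γ = s2 s2^-1 (prefix) and γ⁻¹ = s2 s2^-1 (suffix); strip both.
Reduced to β = s2 s2 s1^-1 s1^-1 s2^-1 s2^-1 s1^-1 s1^-1 s1^-1 s2 on 3 strands, 10 crossings.
Compute on β:
Braid: s2 s2 s1^-1 s1^-1 s2^-1 s2^-1 s1^-1 s1^-1 s1^-1 s2 on 3 strands, 10 crossings.
Writhe w = (#positive) - (#negative) = 3 - 7 = -4.
Computing the Kauffman bracket via state sum. There are 2^10 = 1024 states.
Each crossing splits two ways (0=vertical, 1=horizontal). The state's weight is A^(#A-smoothings - #B-smoothings) * d^(loops - 1).
Tabulate the states by total A-exponent and number of loops L (A-exp: L × count):
  A^10: L=6 ×1
  A^8: L=5 ×10
  A^6: L=4 ×41, L=6 ×4
  A^4: L=3 ×87, L=5 ×32, L=7 ×1
  A^2: L=2 ×97, L=4 ×100, L=6 ×13
  A^0: L=1 ×46, L=3 ×152, L=5 ×52, L=7 ×2
  A^-2: L=2 ×103, L=4 ×96, L=6 ×11
  A^-4: L=1 ×15, L=3 ×79, L=5 ×26
  A^-6: L=2 ×18, L=4 ×26, L=6 ×1
  A^-8: L=3 ×8, L=5 ×2
  A^-10: L=4 ×1
Each group contributes A^e * Σ count * d^(L-1):
Powers of d = -A^2 - A^-2: d^2 = A^4 + 2 + A^-4; d^3 = -A^6 - 3*A^2 - 3*A^-2 - A^-6; d^4 = A^8 + 4*A^4 + 6 + 4*A^-4 + A^-8; d^5 = -A^10 - 5*A^6 - 10*A^2 - 10*A^-2 - 5*A^-6 - A^-10; d^6 = A^12 + 6*A^8 + 15*A^4 + 20 + 15*A^-4 + 6*A^-8 + A^-12.
  A^10 * (d^5) = -A^20 - 5*A^16 - 10*A^12 - 10*A^8 - 5*A^4 - 1
  A^8 * (10*d^4) = 10*A^16 + 40*A^12 + 60*A^8 + 40*A^4 + 10
  A^6 * (41*d^3 + 4*d^5) = -4*A^16 - 61*A^12 - 163*A^8 - 163*A^4 - 61 - 4*A^-4
  A^4 * (87*d^2 + 32*d^4 + d^6) = A^16 + 38*A^12 + 230*A^8 + 386*A^4 + 230 + 38*A^-4 + A^-8
  A^2 * (97*d + 100*d^3 + 13*d^5) = -13*A^12 - 165*A^8 - 527*A^4 - 527 - 165*A^-4 - 13*A^-8
  A^0 * (46 + 152*d^2 + 52*d^4 + 2*d^6) = 2*A^12 + 64*A^8 + 390*A^4 + 702 + 390*A^-4 + 64*A^-8 + 2*A^-12
  A^-2 * (103*d + 96*d^3 + 11*d^5) = -11*A^8 - 151*A^4 - 501 - 501*A^-4 - 151*A^-8 - 11*A^-12
  A^-4 * (15 + 79*d^2 + 26*d^4) = 26*A^4 + 183 + 329*A^-4 + 183*A^-8 + 26*A^-12
  A^-6 * (18*d + 26*d^3 + d^5) = -A^4 - 31 - 106*A^-4 - 106*A^-8 - 31*A^-12 - A^-16
  A^-8 * (8*d^2 + 2*d^4) = 2 + 16*A^-4 + 28*A^-8 + 16*A^-12 + 2*A^-16
  A^-10 * (d^3) = -A^-4 - 3*A^-8 - 3*A^-12 - A^-16
Summing the groups: <K> = -A^20 + 2*A^16 - 4*A^12 + 5*A^8 - 5*A^4 + 6 - 4*A^-4 + 3*A^-8 - A^-12
Normalise by the writhe: (-A^3)^(-w) = (-A^3)^(4) = A^12, so f(A) = A^12 * <K> = -A^32 + 2*A^28 - 4*A^24 + 5*A^20 - 5*A^16 + 6*A^12 - 4*A^8 + 3*A^4 - 1.
Substitute A = t^(-1/4), i.e. A^e → t^(-e/4): V(t) = -1 + 3*t^-1 - 4*t^-2 + 6*t^-3 - 5*t^-4 + 5*t^-5 - 4*t^-6 + 2*t^-7 - t^-8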